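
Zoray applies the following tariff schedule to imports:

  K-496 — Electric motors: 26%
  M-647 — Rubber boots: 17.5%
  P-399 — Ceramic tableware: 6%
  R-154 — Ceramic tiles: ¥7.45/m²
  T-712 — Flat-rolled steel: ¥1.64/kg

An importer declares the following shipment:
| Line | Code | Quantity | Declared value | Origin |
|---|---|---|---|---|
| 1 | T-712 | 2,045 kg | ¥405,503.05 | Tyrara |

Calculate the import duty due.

¥3,353.80

Line 1 (T-712, Tyrara, 2,045 kg, ¥405,503.05):
Base rate for T-712 is ¥1.64/kg.
Duty = 2,045 × ¥1.64 = ¥3,353.80.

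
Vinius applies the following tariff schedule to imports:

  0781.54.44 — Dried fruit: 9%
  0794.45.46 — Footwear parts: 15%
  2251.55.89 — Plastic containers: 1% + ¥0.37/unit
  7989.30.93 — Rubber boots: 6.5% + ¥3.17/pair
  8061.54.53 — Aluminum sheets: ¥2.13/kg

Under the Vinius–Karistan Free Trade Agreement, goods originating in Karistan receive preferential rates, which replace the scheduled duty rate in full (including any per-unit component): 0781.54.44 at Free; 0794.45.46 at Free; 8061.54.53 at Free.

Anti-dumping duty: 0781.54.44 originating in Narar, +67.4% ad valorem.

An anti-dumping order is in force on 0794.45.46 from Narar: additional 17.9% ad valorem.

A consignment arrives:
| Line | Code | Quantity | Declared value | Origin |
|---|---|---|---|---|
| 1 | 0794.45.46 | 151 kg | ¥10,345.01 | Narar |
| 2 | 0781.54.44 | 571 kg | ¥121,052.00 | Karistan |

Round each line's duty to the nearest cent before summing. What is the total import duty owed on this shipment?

¥3,403.51

Line 1 (0794.45.46, Narar, 151 kg, ¥10,345.01):
Base rate for 0794.45.46 is 15%.
0794.45.46 has an FTA preferential rate, but origin Narar is not Karistan; base rate stands.
Additional duty on 0794.45.46 from Narar: +17.9%. Applied ad valorem rate: 15% + 17.9% = 32.9%.
Duty = ¥10,345.01 × 32.9% = ¥3,403.51.
Line 2 (0781.54.44, Karistan, 571 kg, ¥121,052.00):
Base rate for 0781.54.44 is 9%.
Origin Karistan qualifies under the Vinius–Karistan agreement and 0781.54.44 is covered: preferential rate Free applies instead.
The additional-duty order on 0781.54.44 targets Narar, not Karistan; it does not apply.
Duty = ¥121,052.00 × 0% = ¥0.00.
Total = ¥3,403.51 + ¥0.00 = ¥3,403.51.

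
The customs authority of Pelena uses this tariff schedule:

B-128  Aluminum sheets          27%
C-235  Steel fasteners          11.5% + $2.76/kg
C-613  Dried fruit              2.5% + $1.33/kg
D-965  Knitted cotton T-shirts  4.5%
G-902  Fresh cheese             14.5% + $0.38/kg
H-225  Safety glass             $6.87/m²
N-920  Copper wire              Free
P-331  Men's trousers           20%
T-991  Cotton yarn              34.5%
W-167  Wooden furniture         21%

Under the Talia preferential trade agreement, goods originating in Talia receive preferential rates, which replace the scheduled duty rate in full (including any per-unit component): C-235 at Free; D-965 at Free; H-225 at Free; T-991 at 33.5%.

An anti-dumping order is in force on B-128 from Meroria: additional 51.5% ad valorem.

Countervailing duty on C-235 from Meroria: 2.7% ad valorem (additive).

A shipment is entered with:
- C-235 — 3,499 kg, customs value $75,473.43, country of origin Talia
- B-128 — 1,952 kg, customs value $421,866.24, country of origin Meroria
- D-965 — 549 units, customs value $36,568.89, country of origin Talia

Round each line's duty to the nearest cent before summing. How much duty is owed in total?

Line 1 (C-235, Talia, 3,499 kg, $75,473.43):
Base rate for C-235 is 11.5% + $2.76/kg.
Origin Talia qualifies under the Pelena–Talia agreement and C-235 is covered: preferential rate Free applies instead.
The additional-duty order on C-235 targets Meroria, not Talia; it does not apply.
Duty = $75,473.43 × 0% = $0.00.
Line 2 (B-128, Meroria, 1,952 kg, $421,866.24):
Base rate for B-128 is 27%.
Additional duty on B-128 from Meroria: +51.5%. Applied ad valorem rate: 27% + 51.5% = 78.5%.
Duty = $421,866.24 × 78.5% = $331,165.00.
Line 3 (D-965, Talia, 549 units, $36,568.89):
Base rate for D-965 is 4.5%.
Origin Talia qualifies under the Pelena–Talia agreement and D-965 is covered: preferential rate Free applies instead.
Duty = $36,568.89 × 0% = $0.00.
Total = $0.00 + $331,165.00 + $0.00 = $331,165.00.

$331,165.00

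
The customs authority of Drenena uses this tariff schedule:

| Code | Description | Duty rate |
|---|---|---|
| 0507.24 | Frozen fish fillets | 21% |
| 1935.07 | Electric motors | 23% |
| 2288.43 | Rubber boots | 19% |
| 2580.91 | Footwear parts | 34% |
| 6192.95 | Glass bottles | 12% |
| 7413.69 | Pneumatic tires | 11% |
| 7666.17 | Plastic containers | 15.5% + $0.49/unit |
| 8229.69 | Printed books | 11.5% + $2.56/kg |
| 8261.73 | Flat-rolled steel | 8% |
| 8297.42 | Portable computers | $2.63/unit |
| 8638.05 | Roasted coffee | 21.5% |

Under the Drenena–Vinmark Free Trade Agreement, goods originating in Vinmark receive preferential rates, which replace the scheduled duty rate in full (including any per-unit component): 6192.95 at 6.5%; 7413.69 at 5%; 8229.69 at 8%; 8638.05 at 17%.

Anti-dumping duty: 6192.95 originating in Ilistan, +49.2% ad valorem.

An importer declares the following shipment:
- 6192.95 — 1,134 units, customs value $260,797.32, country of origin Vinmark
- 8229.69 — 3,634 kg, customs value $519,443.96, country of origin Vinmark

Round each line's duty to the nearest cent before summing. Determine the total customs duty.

$58,507.35

Line 1 (6192.95, Vinmark, 1,134 units, $260,797.32):
Base rate for 6192.95 is 12%.
Origin Vinmark qualifies under the Drenena–Vinmark agreement and 6192.95 is covered: preferential rate 6.5% applies instead.
The additional-duty order on 6192.95 targets Ilistan, not Vinmark; it does not apply.
Duty = $260,797.32 × 6.5% = $16,951.83.
Line 2 (8229.69, Vinmark, 3,634 kg, $519,443.96):
Base rate for 8229.69 is 11.5% + $2.56/kg.
Origin Vinmark qualifies under the Drenena–Vinmark agreement and 8229.69 is covered: preferential rate 8% applies instead.
Duty = $519,443.96 × 8% = $41,555.52.
Total = $16,951.83 + $41,555.52 = $58,507.35.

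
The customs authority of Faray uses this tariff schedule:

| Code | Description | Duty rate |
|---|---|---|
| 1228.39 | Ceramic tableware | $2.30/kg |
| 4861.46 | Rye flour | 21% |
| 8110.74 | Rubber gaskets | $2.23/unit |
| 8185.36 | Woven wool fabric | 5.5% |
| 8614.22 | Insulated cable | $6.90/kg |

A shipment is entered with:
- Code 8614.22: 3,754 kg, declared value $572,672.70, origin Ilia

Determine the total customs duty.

Line 1 (8614.22, Ilia, 3,754 kg, $572,672.70):
Base rate for 8614.22 is $6.90/kg.
Duty = 3,754 × $6.90 = $25,902.60.

$25,902.60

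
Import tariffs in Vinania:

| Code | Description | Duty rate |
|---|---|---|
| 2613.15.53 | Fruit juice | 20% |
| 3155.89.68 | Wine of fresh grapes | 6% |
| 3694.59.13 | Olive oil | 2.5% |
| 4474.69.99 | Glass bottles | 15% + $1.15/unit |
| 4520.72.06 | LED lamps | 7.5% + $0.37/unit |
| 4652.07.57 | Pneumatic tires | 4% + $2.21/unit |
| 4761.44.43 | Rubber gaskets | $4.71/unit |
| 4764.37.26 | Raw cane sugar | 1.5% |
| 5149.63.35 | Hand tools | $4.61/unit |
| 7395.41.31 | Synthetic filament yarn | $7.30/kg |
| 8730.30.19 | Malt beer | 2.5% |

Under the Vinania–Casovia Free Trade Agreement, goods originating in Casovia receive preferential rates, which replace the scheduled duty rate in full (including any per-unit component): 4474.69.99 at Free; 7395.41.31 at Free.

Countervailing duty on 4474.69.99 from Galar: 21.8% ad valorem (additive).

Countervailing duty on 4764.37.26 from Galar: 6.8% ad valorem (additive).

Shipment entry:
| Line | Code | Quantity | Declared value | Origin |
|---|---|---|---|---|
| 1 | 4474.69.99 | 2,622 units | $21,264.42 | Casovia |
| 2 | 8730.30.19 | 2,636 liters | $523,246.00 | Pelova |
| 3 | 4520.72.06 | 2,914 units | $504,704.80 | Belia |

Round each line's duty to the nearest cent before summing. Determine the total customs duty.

$52,012.19

Line 1 (4474.69.99, Casovia, 2,622 units, $21,264.42):
Base rate for 4474.69.99 is 15% + $1.15/unit.
Origin Casovia qualifies under the Vinania–Casovia agreement and 4474.69.99 is covered: preferential rate Free applies instead.
The additional-duty order on 4474.69.99 targets Galar, not Casovia; it does not apply.
Duty = $21,264.42 × 0% = $0.00.
Line 2 (8730.30.19, Pelova, 2,636 liters, $523,246.00):
Base rate for 8730.30.19 is 2.5%.
Duty = $523,246.00 × 2.5% = $13,081.15.
Line 3 (4520.72.06, Belia, 2,914 units, $504,704.80):
Base rate for 4520.72.06 is 7.5% + $0.37/unit.
Duty = $504,704.80 × 7.5% + 2,914 × $0.37 = $38,931.04.
Total = $0.00 + $13,081.15 + $38,931.04 = $52,012.19.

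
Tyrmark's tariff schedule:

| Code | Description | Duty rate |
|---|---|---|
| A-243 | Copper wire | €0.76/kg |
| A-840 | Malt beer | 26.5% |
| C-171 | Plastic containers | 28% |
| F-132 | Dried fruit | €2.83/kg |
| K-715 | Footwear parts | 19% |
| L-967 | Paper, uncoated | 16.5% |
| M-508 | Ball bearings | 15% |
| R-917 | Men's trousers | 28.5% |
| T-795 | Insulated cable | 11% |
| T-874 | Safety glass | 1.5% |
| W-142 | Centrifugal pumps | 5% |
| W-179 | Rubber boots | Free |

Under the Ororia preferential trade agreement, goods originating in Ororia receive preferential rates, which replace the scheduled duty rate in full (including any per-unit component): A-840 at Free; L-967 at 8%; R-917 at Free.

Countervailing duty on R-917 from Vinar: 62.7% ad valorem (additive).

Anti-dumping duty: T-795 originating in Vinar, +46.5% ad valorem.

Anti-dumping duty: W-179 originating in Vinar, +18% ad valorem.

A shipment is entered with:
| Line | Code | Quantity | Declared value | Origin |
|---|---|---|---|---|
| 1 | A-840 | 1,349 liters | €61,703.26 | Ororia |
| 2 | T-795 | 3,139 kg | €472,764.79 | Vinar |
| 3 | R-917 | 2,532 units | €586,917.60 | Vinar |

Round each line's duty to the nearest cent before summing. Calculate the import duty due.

€807,108.60

Line 1 (A-840, Ororia, 1,349 liters, €61,703.26):
Base rate for A-840 is 26.5%.
Origin Ororia qualifies under the Tyrmark–Ororia agreement and A-840 is covered: preferential rate Free applies instead.
Duty = €61,703.26 × 0% = €0.00.
Line 2 (T-795, Vinar, 3,139 kg, €472,764.79):
Base rate for T-795 is 11%.
Additional duty on T-795 from Vinar: +46.5%. Applied ad valorem rate: 11% + 46.5% = 57.5%.
Duty = €472,764.79 × 57.5% = €271,839.75.
Line 3 (R-917, Vinar, 2,532 units, €586,917.60):
Base rate for R-917 is 28.5%.
R-917 has an FTA preferential rate, but origin Vinar is not Ororia; base rate stands.
Additional duty on R-917 from Vinar: +62.7%. Applied ad valorem rate: 28.5% + 62.7% = 91.2%.
Duty = €586,917.60 × 91.2% = €535,268.85.
Total = €0.00 + €271,839.75 + €535,268.85 = €807,108.60.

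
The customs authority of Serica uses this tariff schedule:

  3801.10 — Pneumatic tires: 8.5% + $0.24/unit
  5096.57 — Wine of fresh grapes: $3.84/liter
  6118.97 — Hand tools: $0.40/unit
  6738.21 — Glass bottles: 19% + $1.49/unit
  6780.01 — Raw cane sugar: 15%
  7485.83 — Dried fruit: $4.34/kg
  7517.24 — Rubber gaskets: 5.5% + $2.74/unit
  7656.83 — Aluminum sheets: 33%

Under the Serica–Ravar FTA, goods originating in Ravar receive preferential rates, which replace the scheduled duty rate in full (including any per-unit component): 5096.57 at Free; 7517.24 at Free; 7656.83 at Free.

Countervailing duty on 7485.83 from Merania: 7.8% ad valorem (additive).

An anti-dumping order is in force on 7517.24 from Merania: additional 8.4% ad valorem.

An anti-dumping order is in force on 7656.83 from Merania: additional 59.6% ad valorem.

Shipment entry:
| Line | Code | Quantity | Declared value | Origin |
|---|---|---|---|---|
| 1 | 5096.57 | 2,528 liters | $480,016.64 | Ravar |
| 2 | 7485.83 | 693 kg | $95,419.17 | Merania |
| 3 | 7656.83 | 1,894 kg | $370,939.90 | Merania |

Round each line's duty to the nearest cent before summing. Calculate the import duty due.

$353,940.67

Line 1 (5096.57, Ravar, 2,528 liters, $480,016.64):
Base rate for 5096.57 is $3.84/liter.
Origin Ravar qualifies under the Serica–Ravar agreement and 5096.57 is covered: preferential rate Free applies instead.
Duty = $480,016.64 × 0% = $0.00.
Line 2 (7485.83, Merania, 693 kg, $95,419.17):
Base rate for 7485.83 is $4.34/kg.
Additional duty on 7485.83 from Merania: +7.8% ad valorem. Applied ad valorem rate = 7.8%.
Duty = $95,419.17 × 7.8% + 693 × $4.34 = $10,450.32.
Line 3 (7656.83, Merania, 1,894 kg, $370,939.90):
Base rate for 7656.83 is 33%.
7656.83 has an FTA preferential rate, but origin Merania is not Ravar; base rate stands.
Additional duty on 7656.83 from Merania: +59.6%. Applied ad valorem rate: 33% + 59.6% = 92.6%.
Duty = $370,939.90 × 92.6% = $343,490.35.
Total = $0.00 + $10,450.32 + $343,490.35 = $353,940.67.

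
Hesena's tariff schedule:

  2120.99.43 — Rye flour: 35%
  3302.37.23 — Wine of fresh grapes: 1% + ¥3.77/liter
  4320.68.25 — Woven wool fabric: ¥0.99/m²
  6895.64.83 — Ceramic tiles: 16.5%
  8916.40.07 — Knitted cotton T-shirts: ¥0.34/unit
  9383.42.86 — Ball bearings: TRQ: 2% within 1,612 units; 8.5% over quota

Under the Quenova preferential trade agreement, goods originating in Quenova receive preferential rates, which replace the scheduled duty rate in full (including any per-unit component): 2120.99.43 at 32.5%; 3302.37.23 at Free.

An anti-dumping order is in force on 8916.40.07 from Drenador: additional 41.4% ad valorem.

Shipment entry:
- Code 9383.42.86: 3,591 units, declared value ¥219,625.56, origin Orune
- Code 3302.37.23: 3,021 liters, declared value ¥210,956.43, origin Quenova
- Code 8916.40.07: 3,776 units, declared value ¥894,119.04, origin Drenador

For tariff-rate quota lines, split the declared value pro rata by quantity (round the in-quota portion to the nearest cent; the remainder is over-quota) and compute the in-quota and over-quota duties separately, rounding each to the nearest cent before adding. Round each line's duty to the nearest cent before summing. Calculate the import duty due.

¥383,708.95

Line 1 (9383.42.86, Orune, 3,591 units, ¥219,625.56):
Code 9383.42.86 is under a tariff-rate quota (threshold 1,612 units). In-quota: 1,612 units at 2%; over-quota: 1,979 units at 8.5%.
Pro-rata value split: in-quota = ¥219,625.56 × 1,612/3,591 = ¥98,589.92; over-quota = ¥219,625.56 − ¥98,589.92 = ¥121,035.64.
In-quota duty = ¥98,589.92 × 2% = ¥1,971.80. Over-quota duty = ¥121,035.64 × 8.5% = ¥10,288.03.
Line duty = ¥1,971.80 + ¥10,288.03 = ¥12,259.83.
Line 2 (3302.37.23, Quenova, 3,021 liters, ¥210,956.43):
Base rate for 3302.37.23 is 1% + ¥3.77/liter.
Origin Quenova qualifies under the Hesena–Quenova agreement and 3302.37.23 is covered: preferential rate Free applies instead.
Duty = ¥210,956.43 × 0% = ¥0.00.
Line 3 (8916.40.07, Drenador, 3,776 units, ¥894,119.04):
Base rate for 8916.40.07 is ¥0.34/unit.
Additional duty on 8916.40.07 from Drenador: +41.4% ad valorem. Applied ad valorem rate = 41.4%.
Duty = ¥894,119.04 × 41.4% + 3,776 × ¥0.34 = ¥371,449.12.
Total = ¥12,259.83 + ¥0.00 + ¥371,449.12 = ¥383,708.95.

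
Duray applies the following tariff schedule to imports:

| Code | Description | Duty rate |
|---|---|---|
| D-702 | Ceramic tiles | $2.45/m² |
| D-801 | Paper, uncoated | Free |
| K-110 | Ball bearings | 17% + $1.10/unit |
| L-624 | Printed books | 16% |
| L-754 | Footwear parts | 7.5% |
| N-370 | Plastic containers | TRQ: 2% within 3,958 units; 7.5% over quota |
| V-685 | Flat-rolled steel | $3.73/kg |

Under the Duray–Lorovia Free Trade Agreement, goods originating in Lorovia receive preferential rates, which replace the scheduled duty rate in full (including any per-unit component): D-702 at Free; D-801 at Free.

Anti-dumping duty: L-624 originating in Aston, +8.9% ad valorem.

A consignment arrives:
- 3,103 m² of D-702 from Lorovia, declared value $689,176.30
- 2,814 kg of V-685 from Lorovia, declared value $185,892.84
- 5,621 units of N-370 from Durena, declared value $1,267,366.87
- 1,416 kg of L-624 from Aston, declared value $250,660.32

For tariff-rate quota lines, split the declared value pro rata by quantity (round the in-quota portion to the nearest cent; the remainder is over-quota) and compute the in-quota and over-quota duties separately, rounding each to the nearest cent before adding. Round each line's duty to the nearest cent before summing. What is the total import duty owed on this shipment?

$118,880.60

Line 1 (D-702, Lorovia, 3,103 m², $689,176.30):
Base rate for D-702 is $2.45/m².
Origin Lorovia qualifies under the Duray–Lorovia agreement and D-702 is covered: preferential rate Free applies instead.
Duty = $689,176.30 × 0% = $0.00.
Line 2 (V-685, Lorovia, 2,814 kg, $185,892.84):
Base rate for V-685 is $3.73/kg.
Origin Lorovia is the FTA partner but V-685 is not on the preference list; base rate stands.
Duty = 2,814 × $3.73 = $10,496.22.
Line 3 (N-370, Durena, 5,621 units, $1,267,366.87):
Code N-370 is under a tariff-rate quota (threshold 3,958 units). In-quota: 3,958 units at 2%; over-quota: 1,663 units at 7.5%.
Pro-rata value split: in-quota = $1,267,366.87 × 3,958/5,621 = $892,410.26; over-quota = $1,267,366.87 − $892,410.26 = $374,956.61.
In-quota duty = $892,410.26 × 2% = $17,848.21. Over-quota duty = $374,956.61 × 7.5% = $28,121.75.
Line duty = $17,848.21 + $28,121.75 = $45,969.96.
Line 4 (L-624, Aston, 1,416 kg, $250,660.32):
Base rate for L-624 is 16%.
Additional duty on L-624 from Aston: +8.9%. Applied ad valorem rate: 16% + 8.9% = 24.9%.
Duty = $250,660.32 × 24.9% = $62,414.42.
Total = $0.00 + $10,496.22 + $45,969.96 + $62,414.42 = $118,880.60.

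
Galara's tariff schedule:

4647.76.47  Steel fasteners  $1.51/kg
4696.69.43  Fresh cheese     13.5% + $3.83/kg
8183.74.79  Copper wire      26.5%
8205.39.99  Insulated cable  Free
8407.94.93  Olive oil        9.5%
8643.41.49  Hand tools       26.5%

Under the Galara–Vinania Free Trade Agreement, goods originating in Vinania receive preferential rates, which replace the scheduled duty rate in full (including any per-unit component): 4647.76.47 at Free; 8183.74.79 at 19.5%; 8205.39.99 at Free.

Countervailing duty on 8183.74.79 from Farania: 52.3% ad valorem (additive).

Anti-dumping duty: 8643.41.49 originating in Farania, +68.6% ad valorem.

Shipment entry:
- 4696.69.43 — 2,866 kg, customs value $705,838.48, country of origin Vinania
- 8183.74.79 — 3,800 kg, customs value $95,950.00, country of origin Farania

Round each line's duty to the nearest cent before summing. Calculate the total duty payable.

Line 1 (4696.69.43, Vinania, 2,866 kg, $705,838.48):
Base rate for 4696.69.43 is 13.5% + $3.83/kg.
Origin Vinania is the FTA partner but 4696.69.43 is not on the preference list; base rate stands.
Duty = $705,838.48 × 13.5% + 2,866 × $3.83 = $106,264.97.
Line 2 (8183.74.79, Farania, 3,800 kg, $95,950.00):
Base rate for 8183.74.79 is 26.5%.
8183.74.79 has an FTA preferential rate, but origin Farania is not Vinania; base rate stands.
Additional duty on 8183.74.79 from Farania: +52.3%. Applied ad valorem rate: 26.5% + 52.3% = 78.8%.
Duty = $95,950.00 × 78.8% = $75,608.60.
Total = $106,264.97 + $75,608.60 = $181,873.57.

$181,873.57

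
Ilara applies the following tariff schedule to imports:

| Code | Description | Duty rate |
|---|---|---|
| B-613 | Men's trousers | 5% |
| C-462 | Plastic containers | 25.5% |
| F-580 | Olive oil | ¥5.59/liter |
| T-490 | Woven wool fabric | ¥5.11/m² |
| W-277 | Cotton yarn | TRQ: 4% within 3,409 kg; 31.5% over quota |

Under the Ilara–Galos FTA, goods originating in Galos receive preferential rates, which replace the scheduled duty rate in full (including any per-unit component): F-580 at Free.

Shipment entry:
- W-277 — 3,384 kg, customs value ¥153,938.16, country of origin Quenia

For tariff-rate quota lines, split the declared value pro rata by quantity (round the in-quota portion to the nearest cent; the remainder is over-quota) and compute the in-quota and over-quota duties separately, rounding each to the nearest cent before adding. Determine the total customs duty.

¥6,157.53

Line 1 (W-277, Quenia, 3,384 kg, ¥153,938.16):
Code W-277 is under a tariff-rate quota (threshold 3,409 kg). Quantity 3,384 kg is within the quota, so the in-quota rate 4% applies to the full value.
Duty = ¥153,938.16 × 4% = ¥6,157.53.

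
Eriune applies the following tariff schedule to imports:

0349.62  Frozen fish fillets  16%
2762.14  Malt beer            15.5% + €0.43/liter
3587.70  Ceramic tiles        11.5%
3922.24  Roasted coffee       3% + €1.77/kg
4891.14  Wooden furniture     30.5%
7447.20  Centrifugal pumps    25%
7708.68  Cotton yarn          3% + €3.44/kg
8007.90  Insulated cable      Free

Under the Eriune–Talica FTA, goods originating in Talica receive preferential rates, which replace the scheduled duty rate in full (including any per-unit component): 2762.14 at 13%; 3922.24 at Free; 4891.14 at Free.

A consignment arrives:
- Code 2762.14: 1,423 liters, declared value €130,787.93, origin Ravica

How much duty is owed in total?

Line 1 (2762.14, Ravica, 1,423 liters, €130,787.93):
Base rate for 2762.14 is 15.5% + €0.43/liter.
2762.14 has an FTA preferential rate, but origin Ravica is not Talica; base rate stands.
Duty = €130,787.93 × 15.5% + 1,423 × €0.43 = €20,884.02.

€20,884.02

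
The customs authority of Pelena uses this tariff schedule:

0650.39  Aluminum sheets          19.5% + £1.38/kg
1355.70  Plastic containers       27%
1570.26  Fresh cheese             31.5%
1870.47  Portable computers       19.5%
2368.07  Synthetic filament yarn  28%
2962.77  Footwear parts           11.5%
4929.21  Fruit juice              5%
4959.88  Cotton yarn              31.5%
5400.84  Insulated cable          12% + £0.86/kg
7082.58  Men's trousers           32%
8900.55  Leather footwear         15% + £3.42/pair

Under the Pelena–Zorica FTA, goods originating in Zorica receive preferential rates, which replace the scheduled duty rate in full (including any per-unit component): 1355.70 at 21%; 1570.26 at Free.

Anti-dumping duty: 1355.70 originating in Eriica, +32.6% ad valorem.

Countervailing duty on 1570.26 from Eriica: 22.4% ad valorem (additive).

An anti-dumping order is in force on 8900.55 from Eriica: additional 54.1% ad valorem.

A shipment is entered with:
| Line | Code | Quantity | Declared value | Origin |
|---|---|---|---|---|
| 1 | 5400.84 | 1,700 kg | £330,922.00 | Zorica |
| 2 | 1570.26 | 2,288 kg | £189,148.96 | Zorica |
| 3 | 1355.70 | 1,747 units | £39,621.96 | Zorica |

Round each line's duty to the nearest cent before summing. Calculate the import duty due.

Line 1 (5400.84, Zorica, 1,700 kg, £330,922.00):
Base rate for 5400.84 is 12% + £0.86/kg.
Origin Zorica is the FTA partner but 5400.84 is not on the preference list; base rate stands.
Duty = £330,922.00 × 12% + 1,700 × £0.86 = £41,172.64.
Line 2 (1570.26, Zorica, 2,288 kg, £189,148.96):
Base rate for 1570.26 is 31.5%.
Origin Zorica qualifies under the Pelena–Zorica agreement and 1570.26 is covered: preferential rate Free applies instead.
The additional-duty order on 1570.26 targets Eriica, not Zorica; it does not apply.
Duty = £189,148.96 × 0% = £0.00.
Line 3 (1355.70, Zorica, 1,747 units, £39,621.96):
Base rate for 1355.70 is 27%.
Origin Zorica qualifies under the Pelena–Zorica agreement and 1355.70 is covered: preferential rate 21% applies instead.
The additional-duty order on 1355.70 targets Eriica, not Zorica; it does not apply.
Duty = £39,621.96 × 21% = £8,320.61.
Total = £41,172.64 + £0.00 + £8,320.61 = £49,493.25.

£49,493.25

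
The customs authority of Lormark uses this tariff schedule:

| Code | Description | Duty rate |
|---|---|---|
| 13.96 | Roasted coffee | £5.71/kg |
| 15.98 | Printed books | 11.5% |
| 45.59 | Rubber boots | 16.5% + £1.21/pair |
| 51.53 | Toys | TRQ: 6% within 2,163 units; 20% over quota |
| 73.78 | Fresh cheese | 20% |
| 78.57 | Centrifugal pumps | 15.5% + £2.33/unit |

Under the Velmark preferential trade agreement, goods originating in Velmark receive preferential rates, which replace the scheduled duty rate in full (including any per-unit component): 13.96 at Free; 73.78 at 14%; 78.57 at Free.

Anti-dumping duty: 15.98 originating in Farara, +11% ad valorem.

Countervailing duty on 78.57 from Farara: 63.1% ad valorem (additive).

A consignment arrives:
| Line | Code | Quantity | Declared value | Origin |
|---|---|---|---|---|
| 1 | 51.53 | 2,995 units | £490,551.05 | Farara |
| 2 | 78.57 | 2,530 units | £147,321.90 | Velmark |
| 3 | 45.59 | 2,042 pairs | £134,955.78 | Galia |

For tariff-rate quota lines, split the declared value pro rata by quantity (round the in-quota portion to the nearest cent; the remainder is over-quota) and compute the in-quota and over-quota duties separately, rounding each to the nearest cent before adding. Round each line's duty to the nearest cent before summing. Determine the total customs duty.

£73,249.85

Line 1 (51.53, Farara, 2,995 units, £490,551.05):
Code 51.53 is under a tariff-rate quota (threshold 2,163 units). In-quota: 2,163 units at 6%; over-quota: 832 units at 20%.
Pro-rata value split: in-quota = £490,551.05 × 2,163/2,995 = £354,277.77; over-quota = £490,551.05 − £354,277.77 = £136,273.28.
In-quota duty = £354,277.77 × 6% = £21,256.67. Over-quota duty = £136,273.28 × 20% = £27,254.66.
Line duty = £21,256.67 + £27,254.66 = £48,511.33.
Line 2 (78.57, Velmark, 2,530 units, £147,321.90):
Base rate for 78.57 is 15.5% + £2.33/unit.
Origin Velmark qualifies under the Lormark–Velmark agreement and 78.57 is covered: preferential rate Free applies instead.
The additional-duty order on 78.57 targets Farara, not Velmark; it does not apply.
Duty = £147,321.90 × 0% = £0.00.
Line 3 (45.59, Galia, 2,042 pairs, £134,955.78):
Base rate for 45.59 is 16.5% + £1.21/pair.
Duty = £134,955.78 × 16.5% + 2,042 × £1.21 = £24,738.52.
Total = £48,511.33 + £0.00 + £24,738.52 = £73,249.85.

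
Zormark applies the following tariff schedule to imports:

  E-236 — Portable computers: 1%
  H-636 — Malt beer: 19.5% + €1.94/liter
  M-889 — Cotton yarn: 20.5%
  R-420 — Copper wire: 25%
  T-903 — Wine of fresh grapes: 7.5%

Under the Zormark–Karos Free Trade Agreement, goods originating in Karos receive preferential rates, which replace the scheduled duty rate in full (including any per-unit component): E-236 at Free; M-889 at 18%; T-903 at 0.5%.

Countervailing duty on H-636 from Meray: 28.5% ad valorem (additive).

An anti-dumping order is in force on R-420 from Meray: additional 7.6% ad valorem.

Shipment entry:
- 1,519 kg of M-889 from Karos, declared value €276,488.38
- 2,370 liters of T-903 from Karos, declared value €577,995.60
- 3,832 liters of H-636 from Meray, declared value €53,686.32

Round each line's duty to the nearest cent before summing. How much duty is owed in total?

Line 1 (M-889, Karos, 1,519 kg, €276,488.38):
Base rate for M-889 is 20.5%.
Origin Karos qualifies under the Zormark–Karos agreement and M-889 is covered: preferential rate 18% applies instead.
Duty = €276,488.38 × 18% = €49,767.91.
Line 2 (T-903, Karos, 2,370 liters, €577,995.60):
Base rate for T-903 is 7.5%.
Origin Karos qualifies under the Zormark–Karos agreement and T-903 is covered: preferential rate 0.5% applies instead.
Duty = €577,995.60 × 0.5% = €2,889.98.
Line 3 (H-636, Meray, 3,832 liters, €53,686.32):
Base rate for H-636 is 19.5% + €1.94/liter.
Additional duty on H-636 from Meray: +28.5%. Applied ad valorem rate: 19.5% + 28.5% = 48%.
Duty = €53,686.32 × 48% + 3,832 × €1.94 = €33,203.51.
Total = €49,767.91 + €2,889.98 + €33,203.51 = €85,861.40.

€85,861.40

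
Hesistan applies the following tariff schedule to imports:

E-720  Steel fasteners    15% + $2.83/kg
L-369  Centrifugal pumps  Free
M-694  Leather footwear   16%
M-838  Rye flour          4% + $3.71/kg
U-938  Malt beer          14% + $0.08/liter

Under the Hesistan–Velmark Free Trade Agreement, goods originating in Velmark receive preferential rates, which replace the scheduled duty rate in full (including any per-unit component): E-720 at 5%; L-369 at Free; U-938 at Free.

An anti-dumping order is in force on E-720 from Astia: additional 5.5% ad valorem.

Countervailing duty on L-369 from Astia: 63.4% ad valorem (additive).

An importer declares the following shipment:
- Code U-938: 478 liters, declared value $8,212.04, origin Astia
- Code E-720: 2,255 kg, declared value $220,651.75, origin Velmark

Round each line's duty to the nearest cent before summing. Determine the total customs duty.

$12,220.52

Line 1 (U-938, Astia, 478 liters, $8,212.04):
Base rate for U-938 is 14% + $0.08/liter.
U-938 has an FTA preferential rate, but origin Astia is not Velmark; base rate stands.
Duty = $8,212.04 × 14% + 478 × $0.08 = $1,187.93.
Line 2 (E-720, Velmark, 2,255 kg, $220,651.75):
Base rate for E-720 is 15% + $2.83/kg.
Origin Velmark qualifies under the Hesistan–Velmark agreement and E-720 is covered: preferential rate 5% applies instead.
The additional-duty order on E-720 targets Astia, not Velmark; it does not apply.
Duty = $220,651.75 × 5% = $11,032.59.
Total = $1,187.93 + $11,032.59 = $12,220.52.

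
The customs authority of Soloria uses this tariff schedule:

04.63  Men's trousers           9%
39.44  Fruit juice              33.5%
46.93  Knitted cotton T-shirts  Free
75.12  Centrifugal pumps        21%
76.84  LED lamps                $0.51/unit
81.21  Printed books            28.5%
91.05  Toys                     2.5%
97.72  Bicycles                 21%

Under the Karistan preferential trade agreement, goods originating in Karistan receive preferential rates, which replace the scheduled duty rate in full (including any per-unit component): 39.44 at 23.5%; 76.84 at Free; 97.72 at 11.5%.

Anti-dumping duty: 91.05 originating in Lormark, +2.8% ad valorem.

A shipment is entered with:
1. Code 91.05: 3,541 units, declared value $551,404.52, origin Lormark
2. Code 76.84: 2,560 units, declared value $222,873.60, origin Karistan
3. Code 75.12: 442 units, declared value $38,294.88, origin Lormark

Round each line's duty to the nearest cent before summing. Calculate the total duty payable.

$37,266.36

Line 1 (91.05, Lormark, 3,541 units, $551,404.52):
Base rate for 91.05 is 2.5%.
Additional duty on 91.05 from Lormark: +2.8%. Applied ad valorem rate: 2.5% + 2.8% = 5.3%.
Duty = $551,404.52 × 5.3% = $29,224.44.
Line 2 (76.84, Karistan, 2,560 units, $222,873.60):
Base rate for 76.84 is $0.51/unit.
Origin Karistan qualifies under the Soloria–Karistan agreement and 76.84 is covered: preferential rate Free applies instead.
Duty = $222,873.60 × 0% = $0.00.
Line 3 (75.12, Lormark, 442 units, $38,294.88):
Base rate for 75.12 is 21%.
Duty = $38,294.88 × 21% = $8,041.92.
Total = $29,224.44 + $0.00 + $8,041.92 = $37,266.36.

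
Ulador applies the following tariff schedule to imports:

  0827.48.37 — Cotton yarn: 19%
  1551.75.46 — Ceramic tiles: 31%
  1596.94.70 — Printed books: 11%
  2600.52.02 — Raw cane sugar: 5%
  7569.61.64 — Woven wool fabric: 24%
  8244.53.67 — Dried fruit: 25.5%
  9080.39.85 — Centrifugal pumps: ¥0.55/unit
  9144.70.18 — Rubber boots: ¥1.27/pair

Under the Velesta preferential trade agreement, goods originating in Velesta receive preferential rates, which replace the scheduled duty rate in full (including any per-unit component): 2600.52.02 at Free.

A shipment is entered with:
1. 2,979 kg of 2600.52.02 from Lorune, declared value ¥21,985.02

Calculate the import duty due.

Line 1 (2600.52.02, Lorune, 2,979 kg, ¥21,985.02):
Base rate for 2600.52.02 is 5%.
2600.52.02 has an FTA preferential rate, but origin Lorune is not Velesta; base rate stands.
Duty = ¥21,985.02 × 5% = ¥1,099.25.

¥1,099.25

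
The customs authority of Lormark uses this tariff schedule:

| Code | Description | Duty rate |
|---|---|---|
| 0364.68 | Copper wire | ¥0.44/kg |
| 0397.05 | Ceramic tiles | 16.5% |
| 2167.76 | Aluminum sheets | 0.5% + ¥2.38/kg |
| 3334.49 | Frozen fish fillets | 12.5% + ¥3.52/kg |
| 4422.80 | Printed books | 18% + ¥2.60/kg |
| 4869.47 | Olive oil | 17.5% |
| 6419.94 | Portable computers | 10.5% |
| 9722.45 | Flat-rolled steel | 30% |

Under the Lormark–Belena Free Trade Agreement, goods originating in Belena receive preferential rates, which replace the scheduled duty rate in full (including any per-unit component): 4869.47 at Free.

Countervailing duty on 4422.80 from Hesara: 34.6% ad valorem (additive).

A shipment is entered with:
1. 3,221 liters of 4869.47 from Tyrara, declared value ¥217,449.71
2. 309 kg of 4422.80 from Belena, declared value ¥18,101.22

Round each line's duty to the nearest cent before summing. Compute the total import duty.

¥42,115.32

Line 1 (4869.47, Tyrara, 3,221 liters, ¥217,449.71):
Base rate for 4869.47 is 17.5%.
4869.47 has an FTA preferential rate, but origin Tyrara is not Belena; base rate stands.
Duty = ¥217,449.71 × 17.5% = ¥38,053.70.
Line 2 (4422.80, Belena, 309 kg, ¥18,101.22):
Base rate for 4422.80 is 18% + ¥2.60/kg.
Origin Belena is the FTA partner but 4422.80 is not on the preference list; base rate stands.
The additional-duty order on 4422.80 targets Hesara, not Belena; it does not apply.
Duty = ¥18,101.22 × 18% + 309 × ¥2.60 = ¥4,061.62.
Total = ¥38,053.70 + ¥4,061.62 = ¥42,115.32.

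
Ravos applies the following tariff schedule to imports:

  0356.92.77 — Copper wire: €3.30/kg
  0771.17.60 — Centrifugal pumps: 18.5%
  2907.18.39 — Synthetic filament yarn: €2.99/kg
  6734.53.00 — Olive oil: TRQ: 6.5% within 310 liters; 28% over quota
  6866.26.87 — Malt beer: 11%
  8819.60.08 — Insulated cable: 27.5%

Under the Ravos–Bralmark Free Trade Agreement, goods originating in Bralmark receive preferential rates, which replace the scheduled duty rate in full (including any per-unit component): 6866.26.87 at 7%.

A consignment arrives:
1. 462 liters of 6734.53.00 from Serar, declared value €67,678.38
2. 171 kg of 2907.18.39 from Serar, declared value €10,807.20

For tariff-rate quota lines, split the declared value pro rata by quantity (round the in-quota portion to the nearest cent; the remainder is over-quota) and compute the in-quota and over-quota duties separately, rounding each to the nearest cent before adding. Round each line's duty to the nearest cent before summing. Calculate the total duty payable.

Line 1 (6734.53.00, Serar, 462 liters, €67,678.38):
Code 6734.53.00 is under a tariff-rate quota (threshold 310 liters). In-quota: 310 liters at 6.5%; over-quota: 152 liters at 28%.
Pro-rata value split: in-quota = €67,678.38 × 310/462 = €45,411.90; over-quota = €67,678.38 − €45,411.90 = €22,266.48.
In-quota duty = €45,411.90 × 6.5% = €2,951.77. Over-quota duty = €22,266.48 × 28% = €6,234.61.
Line duty = €2,951.77 + €6,234.61 = €9,186.38.
Line 2 (2907.18.39, Serar, 171 kg, €10,807.20):
Base rate for 2907.18.39 is €2.99/kg.
Duty = 171 × €2.99 = €511.29.
Total = €9,186.38 + €511.29 = €9,697.67.

€9,697.67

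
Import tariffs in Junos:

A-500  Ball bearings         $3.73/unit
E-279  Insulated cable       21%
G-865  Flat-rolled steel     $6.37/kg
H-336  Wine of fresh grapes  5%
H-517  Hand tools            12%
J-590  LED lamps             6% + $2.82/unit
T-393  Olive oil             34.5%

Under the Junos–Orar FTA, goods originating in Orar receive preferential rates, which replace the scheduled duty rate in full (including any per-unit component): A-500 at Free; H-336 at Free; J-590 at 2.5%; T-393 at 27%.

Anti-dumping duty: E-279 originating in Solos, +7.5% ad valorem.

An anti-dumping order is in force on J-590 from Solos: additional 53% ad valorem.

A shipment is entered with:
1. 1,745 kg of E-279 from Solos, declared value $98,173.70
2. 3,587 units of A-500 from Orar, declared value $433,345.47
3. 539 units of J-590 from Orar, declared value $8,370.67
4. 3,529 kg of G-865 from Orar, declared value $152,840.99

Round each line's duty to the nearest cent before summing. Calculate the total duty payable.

$50,668.50

Line 1 (E-279, Solos, 1,745 kg, $98,173.70):
Base rate for E-279 is 21%.
Additional duty on E-279 from Solos: +7.5%. Applied ad valorem rate: 21% + 7.5% = 28.5%.
Duty = $98,173.70 × 28.5% = $27,979.50.
Line 2 (A-500, Orar, 3,587 units, $433,345.47):
Base rate for A-500 is $3.73/unit.
Origin Orar qualifies under the Junos–Orar agreement and A-500 is covered: preferential rate Free applies instead.
Duty = $433,345.47 × 0% = $0.00.
Line 3 (J-590, Orar, 539 units, $8,370.67):
Base rate for J-590 is 6% + $2.82/unit.
Origin Orar qualifies under the Junos–Orar agreement and J-590 is covered: preferential rate 2.5% applies instead.
The additional-duty order on J-590 targets Solos, not Orar; it does not apply.
Duty = $8,370.67 × 2.5% = $209.27.
Line 4 (G-865, Orar, 3,529 kg, $152,840.99):
Base rate for G-865 is $6.37/kg.
Origin Orar is the FTA partner but G-865 is not on the preference list; base rate stands.
Duty = 3,529 × $6.37 = $22,479.73.
Total = $27,979.50 + $0.00 + $209.27 + $22,479.73 = $50,668.50.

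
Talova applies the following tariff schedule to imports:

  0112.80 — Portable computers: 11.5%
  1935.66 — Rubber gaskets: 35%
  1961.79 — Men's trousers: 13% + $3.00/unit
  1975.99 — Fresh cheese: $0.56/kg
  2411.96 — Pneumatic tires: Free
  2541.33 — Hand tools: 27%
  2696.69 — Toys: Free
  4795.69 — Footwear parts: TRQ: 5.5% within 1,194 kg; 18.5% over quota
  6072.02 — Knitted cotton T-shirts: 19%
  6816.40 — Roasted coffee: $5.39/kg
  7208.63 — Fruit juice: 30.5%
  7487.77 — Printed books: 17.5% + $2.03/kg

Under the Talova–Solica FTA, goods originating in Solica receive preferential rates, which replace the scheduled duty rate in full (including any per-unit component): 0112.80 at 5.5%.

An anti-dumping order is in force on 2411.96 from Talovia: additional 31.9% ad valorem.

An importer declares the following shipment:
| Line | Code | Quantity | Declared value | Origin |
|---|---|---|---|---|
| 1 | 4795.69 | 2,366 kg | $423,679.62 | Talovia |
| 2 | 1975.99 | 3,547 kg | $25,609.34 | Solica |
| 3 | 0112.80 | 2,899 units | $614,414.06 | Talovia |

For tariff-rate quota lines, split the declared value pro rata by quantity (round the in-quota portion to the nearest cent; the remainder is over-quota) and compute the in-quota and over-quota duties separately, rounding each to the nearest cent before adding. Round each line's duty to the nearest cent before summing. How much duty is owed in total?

$123,229.43

Line 1 (4795.69, Talovia, 2,366 kg, $423,679.62):
Code 4795.69 is under a tariff-rate quota (threshold 1,194 kg). In-quota: 1,194 kg at 5.5%; over-quota: 1,172 kg at 18.5%.
Pro-rata value split: in-quota = $423,679.62 × 1,194/2,366 = $213,809.58; over-quota = $423,679.62 − $213,809.58 = $209,870.04.
In-quota duty = $213,809.58 × 5.5% = $11,759.53. Over-quota duty = $209,870.04 × 18.5% = $38,825.96.
Line duty = $11,759.53 + $38,825.96 = $50,585.49.
Line 2 (1975.99, Solica, 3,547 kg, $25,609.34):
Base rate for 1975.99 is $0.56/kg.
Origin Solica is the FTA partner but 1975.99 is not on the preference list; base rate stands.
Duty = 3,547 × $0.56 = $1,986.32.
Line 3 (0112.80, Talovia, 2,899 units, $614,414.06):
Base rate for 0112.80 is 11.5%.
0112.80 has an FTA preferential rate, but origin Talovia is not Solica; base rate stands.
Duty = $614,414.06 × 11.5% = $70,657.62.
Total = $50,585.49 + $1,986.32 + $70,657.62 = $123,229.43.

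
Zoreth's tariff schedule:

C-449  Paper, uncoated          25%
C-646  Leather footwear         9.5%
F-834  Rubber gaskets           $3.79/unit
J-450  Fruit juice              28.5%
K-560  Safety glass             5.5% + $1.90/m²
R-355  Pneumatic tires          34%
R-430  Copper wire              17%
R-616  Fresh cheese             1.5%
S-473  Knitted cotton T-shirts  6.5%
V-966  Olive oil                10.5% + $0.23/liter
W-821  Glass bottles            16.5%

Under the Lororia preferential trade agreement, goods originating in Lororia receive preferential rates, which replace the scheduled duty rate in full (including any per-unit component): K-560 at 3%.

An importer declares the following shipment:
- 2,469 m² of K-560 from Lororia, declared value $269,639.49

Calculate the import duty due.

Line 1 (K-560, Lororia, 2,469 m², $269,639.49):
Base rate for K-560 is 5.5% + $1.90/m².
Origin Lororia qualifies under the Zoreth–Lororia agreement and K-560 is covered: preferential rate 3% applies instead.
Duty = $269,639.49 × 3% = $8,089.18.

$8,089.18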